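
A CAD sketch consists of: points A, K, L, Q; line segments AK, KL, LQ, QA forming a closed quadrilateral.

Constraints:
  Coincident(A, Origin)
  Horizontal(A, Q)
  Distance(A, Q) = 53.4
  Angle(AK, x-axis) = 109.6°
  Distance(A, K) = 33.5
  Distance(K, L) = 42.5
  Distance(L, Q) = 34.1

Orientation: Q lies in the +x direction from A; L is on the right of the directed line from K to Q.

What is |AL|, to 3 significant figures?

19.5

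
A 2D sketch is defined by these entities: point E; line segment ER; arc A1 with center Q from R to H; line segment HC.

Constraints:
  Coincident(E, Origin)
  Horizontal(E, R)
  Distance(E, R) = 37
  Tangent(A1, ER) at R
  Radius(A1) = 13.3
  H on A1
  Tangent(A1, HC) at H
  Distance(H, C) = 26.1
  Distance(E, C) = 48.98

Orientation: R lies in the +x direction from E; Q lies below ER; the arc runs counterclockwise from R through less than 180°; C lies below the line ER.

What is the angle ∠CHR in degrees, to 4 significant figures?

131.4°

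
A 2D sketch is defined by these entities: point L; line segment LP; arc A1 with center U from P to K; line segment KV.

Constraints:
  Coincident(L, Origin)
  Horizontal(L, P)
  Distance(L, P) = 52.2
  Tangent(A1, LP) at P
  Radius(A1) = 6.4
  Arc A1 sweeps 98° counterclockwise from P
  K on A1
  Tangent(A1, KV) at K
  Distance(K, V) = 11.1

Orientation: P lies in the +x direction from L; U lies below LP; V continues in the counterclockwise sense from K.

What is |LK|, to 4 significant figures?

46.44

A1 meets LP tangentially, so UP is at right angles to LP, so U = P + (0, -6.4) = (52.20, -6.400). On A1, P sits at bearing 90° from U; a 98° counterclockwise sweep puts K at bearing 188°, so K = U + 6.4·(cos 188°, sin 188°) = (45.86, -7.291). Then |LK| = |K − L| = 46.44.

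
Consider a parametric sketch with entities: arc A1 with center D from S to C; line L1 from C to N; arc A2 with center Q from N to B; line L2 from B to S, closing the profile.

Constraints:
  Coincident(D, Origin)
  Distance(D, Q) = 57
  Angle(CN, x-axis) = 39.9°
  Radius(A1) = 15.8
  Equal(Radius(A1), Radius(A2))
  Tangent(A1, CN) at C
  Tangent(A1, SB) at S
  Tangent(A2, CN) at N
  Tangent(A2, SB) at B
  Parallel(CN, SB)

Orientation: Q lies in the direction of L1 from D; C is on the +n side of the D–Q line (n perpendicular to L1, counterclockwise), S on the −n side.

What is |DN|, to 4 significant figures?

59.15

Tangency of A1 to both parallel lines with radius 15.8 puts C and S at D ± 15.8·n: C = (-10.13, 12.12), S = (10.13, -12.12). Equal radii place N and B the same way about Q: N = Q + 15.8·n = (33.59, 48.68), B = Q − 15.8·n = (53.86, 24.44). Then |DN| = |N − D| = 59.15.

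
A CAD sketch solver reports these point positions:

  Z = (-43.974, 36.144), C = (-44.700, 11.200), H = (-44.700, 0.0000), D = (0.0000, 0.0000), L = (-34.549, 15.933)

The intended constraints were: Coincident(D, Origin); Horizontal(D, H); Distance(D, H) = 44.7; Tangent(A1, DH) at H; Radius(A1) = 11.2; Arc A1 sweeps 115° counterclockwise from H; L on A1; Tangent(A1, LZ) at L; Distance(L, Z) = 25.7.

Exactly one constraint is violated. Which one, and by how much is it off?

Distance(L, Z) = 25.7 — off by 3.40.

D = (0.00, 0.00) ✓; D.y = 0.00, H.y = 0.00 ✓; |DH| = 44.70 ✓; ∠(CH, HD) = 90.00° ✓; |CH| = 11.20 ✓; bearing(C→L) − bearing(C→H) = 115.0° ✓; |CL| = 11.20 ✓; ∠(CL, LZ) = 90.00° ✓; |LZ| = 22.30 ✗.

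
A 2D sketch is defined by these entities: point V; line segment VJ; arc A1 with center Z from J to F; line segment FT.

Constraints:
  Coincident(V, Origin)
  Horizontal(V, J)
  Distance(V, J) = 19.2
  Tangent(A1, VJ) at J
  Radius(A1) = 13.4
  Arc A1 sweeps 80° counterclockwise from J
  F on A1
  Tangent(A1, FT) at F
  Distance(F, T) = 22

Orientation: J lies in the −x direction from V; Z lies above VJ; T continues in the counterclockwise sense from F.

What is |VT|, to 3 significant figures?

32.8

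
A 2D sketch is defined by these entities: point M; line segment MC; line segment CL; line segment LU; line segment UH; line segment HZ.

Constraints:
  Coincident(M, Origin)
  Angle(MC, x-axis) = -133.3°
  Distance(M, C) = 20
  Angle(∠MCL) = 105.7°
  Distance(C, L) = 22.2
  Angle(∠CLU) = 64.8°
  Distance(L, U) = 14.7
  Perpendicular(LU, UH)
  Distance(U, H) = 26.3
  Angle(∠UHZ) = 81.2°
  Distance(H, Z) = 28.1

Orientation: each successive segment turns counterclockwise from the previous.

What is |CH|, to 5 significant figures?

8.1325

∠CLU = 64.8° gives LU at 56.200° from the x-axis; with |LU| = 14.7, U = (5.8950, -21.369). The perpendicularity gives UH at right angles to LU, so UH runs at 146.20°; with |UH| = 26.3, H = (-15.960, -6.7385). Then |CH| = |H − C| = 8.1325.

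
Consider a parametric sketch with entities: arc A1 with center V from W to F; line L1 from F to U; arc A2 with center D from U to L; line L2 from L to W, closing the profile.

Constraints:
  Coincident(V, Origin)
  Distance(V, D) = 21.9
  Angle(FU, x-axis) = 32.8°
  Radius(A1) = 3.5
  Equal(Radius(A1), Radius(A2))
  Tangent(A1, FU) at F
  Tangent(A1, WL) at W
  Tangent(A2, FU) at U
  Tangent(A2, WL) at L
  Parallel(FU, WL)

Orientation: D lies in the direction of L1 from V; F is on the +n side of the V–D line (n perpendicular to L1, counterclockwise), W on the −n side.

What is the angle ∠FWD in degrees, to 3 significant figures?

80.9°

V is at the origin and D lies 21.9 along u from V, so D = 21.9·u = (18.4, 11.9). Tangency of A1 to both parallel lines with radius 3.5 puts F and W at V ± 3.5·n: F = (-1.90, 2.94), W = (1.90, -2.94). Then cos ∠FWD = WF·WD / (|WF||WD|), giving 80.9°.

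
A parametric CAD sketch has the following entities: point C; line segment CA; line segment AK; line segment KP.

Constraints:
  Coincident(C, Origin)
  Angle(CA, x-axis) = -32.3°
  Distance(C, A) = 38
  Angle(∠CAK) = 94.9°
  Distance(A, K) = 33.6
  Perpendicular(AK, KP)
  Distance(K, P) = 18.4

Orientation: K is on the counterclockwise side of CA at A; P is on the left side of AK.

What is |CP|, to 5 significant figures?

41.670

C is at the origin; CA runs at -32.3° with length 38.0, so A = 38.0·(cos -32.3°, sin -32.3°) = (32.120, -20.305). ∠CAK = 94.9°, so AK runs at -32.3° + (180° − 94.9°) = 52.800° from the x-axis; with |AK| = 33.6, K = A + 33.6·(cos 52.800°, sin 52.800°) = (52.434, 6.4580). AK ⟂ KP; with |KP| = 18.4 on the left of AK, P = K + 18.4·(-0.79653, 0.60460) = (37.778, 17.583). Then |CP| = |P − C| = 41.670.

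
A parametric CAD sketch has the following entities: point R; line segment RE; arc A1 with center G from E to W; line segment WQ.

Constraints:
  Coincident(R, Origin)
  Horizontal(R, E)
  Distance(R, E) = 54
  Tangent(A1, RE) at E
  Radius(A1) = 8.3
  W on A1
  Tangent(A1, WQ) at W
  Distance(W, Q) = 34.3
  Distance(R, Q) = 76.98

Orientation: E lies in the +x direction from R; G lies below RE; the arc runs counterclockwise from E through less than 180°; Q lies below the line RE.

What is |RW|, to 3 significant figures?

48.5

Checks: |GW| = 8.300 ✓; ∠(GW, WQ) = 90.00° ✓; |WQ| = 34.30 ✓; |RQ| = 76.98 ✓.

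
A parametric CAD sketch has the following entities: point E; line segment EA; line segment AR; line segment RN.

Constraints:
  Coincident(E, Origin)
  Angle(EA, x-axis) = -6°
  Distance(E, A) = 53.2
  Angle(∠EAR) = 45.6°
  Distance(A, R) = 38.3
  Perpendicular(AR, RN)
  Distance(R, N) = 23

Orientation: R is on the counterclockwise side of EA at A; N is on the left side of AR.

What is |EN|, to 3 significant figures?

15.0

E is at the origin; EA runs at -6.0° with length 53.2, so A = 53.2·(cos -6.0°, sin -6.0°) = (52.9, -5.56). ∠EAR = 45.6°, so AR runs at -6.0° + (180° − 45.6°) = 128° from the x-axis; with |AR| = 38.3, R = A + 38.3·(cos 128°, sin 128°) = (29.1, 24.5). AR is perpendicular to RN; with |RN| = 23.0 on the left of AR, N = R + 23.0·(-0.784, -0.621) = (11.1, 10.2). Then |EN| = |N − E| = 15.0.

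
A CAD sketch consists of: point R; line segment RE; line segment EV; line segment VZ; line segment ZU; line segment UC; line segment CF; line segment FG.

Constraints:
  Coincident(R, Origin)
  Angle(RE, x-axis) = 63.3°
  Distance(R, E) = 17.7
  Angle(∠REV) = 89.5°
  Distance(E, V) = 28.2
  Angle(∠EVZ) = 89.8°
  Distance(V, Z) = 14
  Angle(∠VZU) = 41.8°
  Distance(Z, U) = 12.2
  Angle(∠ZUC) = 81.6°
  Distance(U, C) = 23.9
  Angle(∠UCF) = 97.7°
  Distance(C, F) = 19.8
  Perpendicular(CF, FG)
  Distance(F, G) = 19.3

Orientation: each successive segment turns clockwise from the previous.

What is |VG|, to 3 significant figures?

21.9

R is at the origin; RE runs at 63.3° with length 17.7, so E = (7.95, 15.8). ∠REV = 89.5° gives EV at -27.2° from the x-axis; with |EV| = 28.2, V = (33.0, 2.92). ∠EVZ = 89.8° gives VZ at -117° from the x-axis; with |VZ| = 14.0, Z = (26.6, -9.51). ∠VZU = 41.8° gives ZU at 104° from the x-axis; with |ZU| = 12.2, U = (23.6, 2.31). ∠ZUC = 81.6° gives UC at 6.00° from the x-axis; with |UC| = 23.9, C = (47.3, 4.81). ∠UCF = 97.7° gives CF at -76.3° from the x-axis; with |CF| = 19.8, F = (52.0, -14.4). CF is perpendicular to FG, so FG runs at -166°; with |FG| = 19.3, G = (33.3, -19.0). Then |VG| = |G − V| = 21.9.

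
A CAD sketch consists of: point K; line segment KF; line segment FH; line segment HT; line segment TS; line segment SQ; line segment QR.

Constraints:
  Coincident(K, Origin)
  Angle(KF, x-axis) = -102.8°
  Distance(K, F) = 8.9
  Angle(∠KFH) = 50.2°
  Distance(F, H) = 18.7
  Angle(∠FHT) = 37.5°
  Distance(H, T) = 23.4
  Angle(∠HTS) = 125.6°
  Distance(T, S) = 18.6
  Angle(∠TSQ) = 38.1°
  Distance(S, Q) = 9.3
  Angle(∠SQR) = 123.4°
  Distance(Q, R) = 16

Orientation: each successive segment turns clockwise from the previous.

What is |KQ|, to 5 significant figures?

14.751

∠HTS = 125.6° gives TS at -69.500° from the x-axis; with |TS| = 18.6, S = (15.776, -17.341). ∠TSQ = 38.1° gives SQ at 148.60° from the x-axis; with |SQ| = 9.3, Q = (7.8382, -12.496). Then |KQ| = |Q − K| = 14.751.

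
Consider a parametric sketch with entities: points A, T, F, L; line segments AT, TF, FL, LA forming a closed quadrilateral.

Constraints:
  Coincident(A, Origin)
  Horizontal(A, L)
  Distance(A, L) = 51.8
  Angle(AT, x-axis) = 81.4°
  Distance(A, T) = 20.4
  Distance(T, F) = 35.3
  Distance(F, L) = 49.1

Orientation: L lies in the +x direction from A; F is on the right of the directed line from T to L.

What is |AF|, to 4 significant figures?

15.90

A is at the origin; A and L share the same y with |AL| = 51.8 and L in +x, so L = (51.8, 0). AT runs at 81.4° with |AT| = 20.4, so T = (3.051, 20.17). F is determined by |TF| = 35.3 and |FL| = 49.1 together: it lies at the intersection of circle(T, 35.3) and circle(L, 49.1). With |TL| = 52.76, the foot of the radical line on TL is 15.34 from T and the perpendicular offset is √(35.3² − 15.34²) = 31.79. Taking the right-of-TL solution: F = (5.070, -15.07).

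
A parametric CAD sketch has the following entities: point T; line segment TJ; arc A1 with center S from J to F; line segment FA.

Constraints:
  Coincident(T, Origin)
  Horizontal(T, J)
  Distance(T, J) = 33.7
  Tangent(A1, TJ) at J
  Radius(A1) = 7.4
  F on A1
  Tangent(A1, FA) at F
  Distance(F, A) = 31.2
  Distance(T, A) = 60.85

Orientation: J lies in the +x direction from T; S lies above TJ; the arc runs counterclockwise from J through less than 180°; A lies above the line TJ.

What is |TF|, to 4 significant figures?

41.14

Checks: ∠(SJ, JT) = 90.00° ✓; |SJ| = 7.400 ✓; |SF| = 7.400 ✓; ∠(SF, FA) = 90.00° ✓; |FA| = 31.20 ✓; |TA| = 60.85 ✓.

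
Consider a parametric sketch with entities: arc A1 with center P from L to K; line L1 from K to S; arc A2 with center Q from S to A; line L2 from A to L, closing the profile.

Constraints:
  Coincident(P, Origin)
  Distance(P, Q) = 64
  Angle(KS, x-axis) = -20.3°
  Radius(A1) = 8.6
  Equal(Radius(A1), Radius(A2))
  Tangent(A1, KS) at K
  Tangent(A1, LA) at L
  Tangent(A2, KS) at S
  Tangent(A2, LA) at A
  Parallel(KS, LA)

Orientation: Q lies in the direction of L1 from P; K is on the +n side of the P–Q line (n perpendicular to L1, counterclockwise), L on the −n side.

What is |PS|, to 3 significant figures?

64.6

The slot axis is L1's direction at -20.3°, so u = (cos -20.3°, sin -20.3°) = (0.938, -0.347) and n = (−sin -20.3°, cos -20.3°) = (0.347, 0.938). P is at the origin and Q lies 64.0 along u from P, so Q = 64.0·u = (60.0, -22.2). Tangency of A1 to both parallel lines with radius 8.6 puts K and L at P ± 8.6·n: K = (2.98, 8.07), L = (-2.98, -8.07). Equal radii place S and A the same way about Q: S = Q + 8.6·n = (63.0, -14.1), A = Q − 8.6·n = (57.0, -30.3). Then |PS| = |S − P| = 64.6.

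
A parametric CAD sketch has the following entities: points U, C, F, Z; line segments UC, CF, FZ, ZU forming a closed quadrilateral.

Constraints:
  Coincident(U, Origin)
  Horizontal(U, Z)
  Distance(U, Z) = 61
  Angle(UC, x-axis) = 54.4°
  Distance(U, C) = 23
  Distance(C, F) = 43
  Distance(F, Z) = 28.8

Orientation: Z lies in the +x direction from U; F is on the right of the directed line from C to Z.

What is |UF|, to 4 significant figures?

41.21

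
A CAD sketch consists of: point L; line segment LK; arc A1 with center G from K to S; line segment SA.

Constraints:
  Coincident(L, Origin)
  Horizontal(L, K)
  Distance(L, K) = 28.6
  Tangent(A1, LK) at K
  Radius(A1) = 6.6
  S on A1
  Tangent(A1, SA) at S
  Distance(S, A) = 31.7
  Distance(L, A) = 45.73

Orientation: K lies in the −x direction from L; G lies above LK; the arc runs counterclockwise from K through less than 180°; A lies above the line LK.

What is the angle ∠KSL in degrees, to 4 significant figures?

115.0°

Checks: ∠(GK, KL) = 90.00° ✓; |GK| = 6.600 ✓; |GS| = 6.600 ✓; ∠(GS, SA) = 90.00° ✓; |SA| = 31.70 ✓; |LA| = 45.73 ✓.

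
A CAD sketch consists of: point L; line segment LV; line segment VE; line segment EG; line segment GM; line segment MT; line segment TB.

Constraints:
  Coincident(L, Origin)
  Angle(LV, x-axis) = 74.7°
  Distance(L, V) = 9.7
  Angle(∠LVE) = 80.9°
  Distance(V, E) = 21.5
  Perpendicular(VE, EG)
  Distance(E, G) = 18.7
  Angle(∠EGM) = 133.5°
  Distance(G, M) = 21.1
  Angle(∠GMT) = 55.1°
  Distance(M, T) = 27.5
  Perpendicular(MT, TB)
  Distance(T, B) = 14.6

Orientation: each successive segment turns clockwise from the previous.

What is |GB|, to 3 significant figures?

15.7

L is at the origin; LV runs at 74.7° with length 9.7, so V = (2.56, 9.36). ∠LVE = 80.9° gives VE at -24.4° from the x-axis; with |VE| = 21.5, E = (22.1, 0.474). VE ⟂ EG, so EG runs at -114°; with |EG| = 18.7, G = (14.4, -16.6). ∠EGM = 133.5° gives GM at -161° from the x-axis; with |GM| = 21.1, M = (-5.52, -23.5). ∠GMT = 55.1° gives MT at 74.2° from the x-axis; with |MT| = 27.5, T = (1.96, 3.00). MT ⟂ TB, so TB runs at -15.8°; with |TB| = 14.6, B = (16.0, -0.974). Then |GB| = |B − G| = 15.7.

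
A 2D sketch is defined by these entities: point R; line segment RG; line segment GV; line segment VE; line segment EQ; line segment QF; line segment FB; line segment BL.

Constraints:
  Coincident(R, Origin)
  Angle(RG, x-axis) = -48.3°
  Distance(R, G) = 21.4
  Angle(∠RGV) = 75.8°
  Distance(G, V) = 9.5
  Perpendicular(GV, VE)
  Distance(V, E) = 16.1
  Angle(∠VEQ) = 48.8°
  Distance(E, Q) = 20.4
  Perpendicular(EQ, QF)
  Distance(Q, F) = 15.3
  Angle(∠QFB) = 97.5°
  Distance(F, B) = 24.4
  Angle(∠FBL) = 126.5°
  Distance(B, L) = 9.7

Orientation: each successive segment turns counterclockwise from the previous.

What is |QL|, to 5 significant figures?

33.001

R is at the origin; RG runs at -48.3° with length 21.4, so G = (14.236, -15.978). ∠RGV = 75.8° gives GV at 55.900° from the x-axis; with |GV| = 9.5, V = (19.562, -8.1115). The perpendicularity gives VE at right angles to GV, so VE runs at 145.90°; with |VE| = 16.1, E = (6.2302, 0.91480). ∠VEQ = 48.8° gives EQ at -82.900° from the x-axis; with |EQ| = 20.4, Q = (8.7517, -19.329). EQ is perpendicular to QF, so QF runs at 7.1000°; with |QF| = 15.3, F = (23.934, -17.438). ∠QFB = 97.5° gives FB at 89.600° from the x-axis; with |FB| = 24.4, B = (24.105, 6.9617). ∠FBL = 126.5° gives BL at 143.10° from the x-axis; with |BL| = 9.7, L = (16.348, 12.786). Then |QL| = |L − Q| = 33.001.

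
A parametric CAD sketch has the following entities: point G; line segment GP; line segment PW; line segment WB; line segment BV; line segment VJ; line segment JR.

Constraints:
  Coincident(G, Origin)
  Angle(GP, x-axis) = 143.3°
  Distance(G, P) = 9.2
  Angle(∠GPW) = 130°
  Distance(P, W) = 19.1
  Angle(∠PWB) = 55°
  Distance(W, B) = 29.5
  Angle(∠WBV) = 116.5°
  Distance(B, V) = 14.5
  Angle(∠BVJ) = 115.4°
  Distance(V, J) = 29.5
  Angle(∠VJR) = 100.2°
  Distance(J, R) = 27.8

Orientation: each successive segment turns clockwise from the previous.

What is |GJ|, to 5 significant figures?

19.883

G is at the origin; GP runs at 143.3° with length 9.2, so P = (-7.3763, 5.4982). ∠GPW = 130.0° gives PW at 93.300° from the x-axis; with |PW| = 19.1, W = (-8.4758, 24.566). ∠PWB = 55.0° gives WB at -31.700° from the x-axis; with |WB| = 29.5, B = (16.623, 9.0651). ∠WBV = 116.5° gives BV at -95.200° from the x-axis; with |BV| = 14.5, V = (15.309, -5.3753). ∠BVJ = 115.4° gives VJ at -159.80° from the x-axis; with |VJ| = 29.5, J = (-12.377, -15.562). Then |GJ| = |J − G| = 19.883.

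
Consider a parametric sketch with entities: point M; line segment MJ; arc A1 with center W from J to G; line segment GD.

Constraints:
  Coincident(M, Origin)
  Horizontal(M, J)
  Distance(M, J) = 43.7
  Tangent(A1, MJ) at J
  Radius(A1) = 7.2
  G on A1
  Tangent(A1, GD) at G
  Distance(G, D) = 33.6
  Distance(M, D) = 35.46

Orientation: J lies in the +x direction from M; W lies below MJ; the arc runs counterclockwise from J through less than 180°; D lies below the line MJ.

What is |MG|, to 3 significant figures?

38.0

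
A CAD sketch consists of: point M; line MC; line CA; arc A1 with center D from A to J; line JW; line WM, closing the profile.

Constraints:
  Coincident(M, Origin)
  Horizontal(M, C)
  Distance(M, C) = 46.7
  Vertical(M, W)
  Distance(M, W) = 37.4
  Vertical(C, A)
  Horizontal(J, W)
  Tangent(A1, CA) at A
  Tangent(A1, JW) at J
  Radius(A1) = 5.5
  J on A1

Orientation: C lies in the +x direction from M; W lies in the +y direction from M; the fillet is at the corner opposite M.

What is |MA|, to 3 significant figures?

56.6

The virtual corner opposite M is at (46.7, 37.4). Since A1 is tangent to CA there, DA ⟂ CA and since A1 is tangent to JW there, DJ ⟂ JW, with radius 5.5, so the center D sits 5.5 in from both sides at D = (41.2, 31.9). That places the tangent points at A = (46.7, 31.9) on CA and J = (41.2, 37.4) on JW. Then |MA| = |A − M| = 56.6.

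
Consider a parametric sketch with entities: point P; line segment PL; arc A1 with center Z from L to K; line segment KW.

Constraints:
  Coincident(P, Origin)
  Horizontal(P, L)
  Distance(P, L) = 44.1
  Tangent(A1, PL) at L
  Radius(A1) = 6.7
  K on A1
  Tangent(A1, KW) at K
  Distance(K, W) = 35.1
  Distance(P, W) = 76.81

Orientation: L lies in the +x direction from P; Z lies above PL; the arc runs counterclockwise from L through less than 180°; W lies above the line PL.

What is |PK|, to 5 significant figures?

49.579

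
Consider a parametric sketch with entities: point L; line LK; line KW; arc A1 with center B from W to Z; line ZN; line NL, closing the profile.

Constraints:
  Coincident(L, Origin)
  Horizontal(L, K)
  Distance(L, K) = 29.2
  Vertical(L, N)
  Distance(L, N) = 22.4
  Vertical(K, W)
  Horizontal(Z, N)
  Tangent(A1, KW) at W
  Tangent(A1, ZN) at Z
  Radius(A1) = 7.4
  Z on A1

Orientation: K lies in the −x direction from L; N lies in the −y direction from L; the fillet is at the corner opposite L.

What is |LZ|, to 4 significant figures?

31.26

L is at the origin; LK is horizontal with |LK| = 29.2 and K on the −x side, so K = (-29.20, 0.000). LN is vertical with |LN| = 22.4 and N on the −y side, so N = (0.000, -22.40). The virtual corner opposite L is at (-29.20, -22.40). A1 meets KW tangentially, so BW is at right angles to KW and A1 meets ZN tangentially, so BZ is at right angles to ZN, with radius 7.4, so the center B sits 7.4 in from both sides at B = (-21.80, -15.00). That places the tangent points at W = (-29.20, -15.00) on KW and Z = (-21.80, -22.40) on ZN. Then |LZ| = |Z − L| = 31.26.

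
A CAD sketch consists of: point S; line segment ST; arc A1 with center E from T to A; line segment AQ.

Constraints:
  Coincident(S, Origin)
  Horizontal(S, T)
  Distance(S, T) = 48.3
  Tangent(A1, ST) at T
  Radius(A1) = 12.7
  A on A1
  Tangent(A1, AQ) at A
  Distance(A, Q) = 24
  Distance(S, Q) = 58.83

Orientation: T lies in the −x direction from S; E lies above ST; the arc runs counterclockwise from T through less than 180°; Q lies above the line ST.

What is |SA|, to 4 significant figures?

39.86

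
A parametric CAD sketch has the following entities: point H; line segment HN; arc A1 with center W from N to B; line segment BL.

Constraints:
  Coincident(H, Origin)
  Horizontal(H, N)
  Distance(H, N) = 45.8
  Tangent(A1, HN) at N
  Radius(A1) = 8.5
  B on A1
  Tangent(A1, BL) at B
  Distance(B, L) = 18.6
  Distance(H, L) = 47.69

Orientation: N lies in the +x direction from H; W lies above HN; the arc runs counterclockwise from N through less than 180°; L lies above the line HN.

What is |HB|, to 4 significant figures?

53.84

H is at the origin; H and N share the same y with |HN| = 45.8 and N on the +x side, so N = (45.80, 0.000). The tangent condition forces WN to be normal to HN, so W = N + (0, 8.5) = (45.80, 8.500). Since WB ⟂ BL (tangency), |WL| = √(8.5² + 18.6²) = 20.45 regardless of where B sits on A1. So L lies on both circle(H, 47.69) and circle(W, 20.45); the above-HN intersection is L = (38.81, 27.72). B is the foot of the tangent from L: B = (51.86, 14.46).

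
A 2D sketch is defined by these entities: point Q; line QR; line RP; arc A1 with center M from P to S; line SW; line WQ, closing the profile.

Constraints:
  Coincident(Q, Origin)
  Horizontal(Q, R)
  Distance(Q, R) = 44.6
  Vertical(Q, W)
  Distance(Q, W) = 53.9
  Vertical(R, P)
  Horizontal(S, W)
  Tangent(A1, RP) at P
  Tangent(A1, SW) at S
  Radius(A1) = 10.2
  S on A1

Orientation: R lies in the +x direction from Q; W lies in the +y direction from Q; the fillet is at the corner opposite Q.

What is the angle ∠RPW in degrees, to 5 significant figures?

102.88°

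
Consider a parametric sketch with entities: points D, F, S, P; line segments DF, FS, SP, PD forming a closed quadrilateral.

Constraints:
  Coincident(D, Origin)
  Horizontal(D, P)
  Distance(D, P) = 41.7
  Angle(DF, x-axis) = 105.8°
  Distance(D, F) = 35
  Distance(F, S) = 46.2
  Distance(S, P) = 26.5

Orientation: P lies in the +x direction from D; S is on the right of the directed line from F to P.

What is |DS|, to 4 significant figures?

16.47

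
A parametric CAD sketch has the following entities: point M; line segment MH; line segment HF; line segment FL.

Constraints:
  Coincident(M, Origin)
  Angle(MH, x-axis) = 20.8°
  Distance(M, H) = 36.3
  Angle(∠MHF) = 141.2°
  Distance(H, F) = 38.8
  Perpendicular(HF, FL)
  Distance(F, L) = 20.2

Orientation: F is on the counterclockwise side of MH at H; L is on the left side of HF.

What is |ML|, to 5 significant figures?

67.138

∠MHF = 141.2°, so HF runs at 20.8° + (180° − 141.2°) = 59.600° from the x-axis; with |HF| = 38.8, F = H + 38.8·(cos 59.600°, sin 59.600°) = (53.568, 46.356). HF ⟂ FL; with |FL| = 20.2 on the left of HF, L = F + 20.2·(-0.86251, 0.50603) = (36.146, 56.578). Then |ML| = |L − M| = 67.138.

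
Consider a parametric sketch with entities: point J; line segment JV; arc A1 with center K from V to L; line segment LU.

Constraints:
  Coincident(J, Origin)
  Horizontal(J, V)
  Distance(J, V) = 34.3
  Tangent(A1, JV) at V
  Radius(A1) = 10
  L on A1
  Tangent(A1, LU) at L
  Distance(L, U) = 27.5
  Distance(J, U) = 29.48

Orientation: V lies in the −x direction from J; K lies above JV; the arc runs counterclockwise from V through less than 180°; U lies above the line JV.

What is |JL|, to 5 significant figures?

26.342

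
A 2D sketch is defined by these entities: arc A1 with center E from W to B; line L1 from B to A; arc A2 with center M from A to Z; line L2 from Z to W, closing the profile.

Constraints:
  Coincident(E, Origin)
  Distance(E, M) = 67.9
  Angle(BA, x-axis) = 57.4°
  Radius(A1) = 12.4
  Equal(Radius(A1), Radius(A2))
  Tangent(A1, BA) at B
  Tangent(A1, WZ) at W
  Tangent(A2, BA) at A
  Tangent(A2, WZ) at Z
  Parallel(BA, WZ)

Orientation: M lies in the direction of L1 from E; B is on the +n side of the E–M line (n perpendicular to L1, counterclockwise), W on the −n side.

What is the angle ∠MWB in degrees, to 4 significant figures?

79.65°

The slot axis is L1's direction at 57.4°, so u = (cos 57.4°, sin 57.4°) = (0.5388, 0.8425) and n = (−sin 57.4°, cos 57.4°) = (-0.8425, 0.5388). E is at the origin and M lies 67.9 along u from E, so M = 67.9·u = (36.58, 57.20). Tangency of A1 to both parallel lines with radius 12.4 puts B and W at E ± 12.4·n: B = (-10.45, 6.681), W = (10.45, -6.681). Then cos ∠MWB = WM·WB / (|WM||WB|), giving 79.65°.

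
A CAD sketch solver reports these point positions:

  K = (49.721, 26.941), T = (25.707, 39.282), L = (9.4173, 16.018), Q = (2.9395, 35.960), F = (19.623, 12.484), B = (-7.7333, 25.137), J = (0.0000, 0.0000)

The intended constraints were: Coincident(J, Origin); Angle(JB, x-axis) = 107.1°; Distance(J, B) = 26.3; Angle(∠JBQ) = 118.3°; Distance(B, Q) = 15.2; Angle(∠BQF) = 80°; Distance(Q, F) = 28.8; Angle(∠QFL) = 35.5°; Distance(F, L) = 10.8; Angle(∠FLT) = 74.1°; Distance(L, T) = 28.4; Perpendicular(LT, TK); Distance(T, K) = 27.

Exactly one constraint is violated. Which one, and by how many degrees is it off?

Perpendicular(LT, TK) — off by 7.80°.

J = (0.00, 0.00) ✓; JB at 107.1° ✓; |JB| = 26.30 ✓; ∠JBQ = 118.3° ✓; |BQ| = 15.20 ✓; ∠BQF = 80.00° ✓; |QF| = 28.80 ✓; ∠QFL = 35.50° ✓; |FL| = 10.80 ✓; ∠FLT = 74.10° ✓; |LT| = 28.40 ✓; ∠(LT, TK) = 82.20° ✗; |TK| = 27.00 ✓.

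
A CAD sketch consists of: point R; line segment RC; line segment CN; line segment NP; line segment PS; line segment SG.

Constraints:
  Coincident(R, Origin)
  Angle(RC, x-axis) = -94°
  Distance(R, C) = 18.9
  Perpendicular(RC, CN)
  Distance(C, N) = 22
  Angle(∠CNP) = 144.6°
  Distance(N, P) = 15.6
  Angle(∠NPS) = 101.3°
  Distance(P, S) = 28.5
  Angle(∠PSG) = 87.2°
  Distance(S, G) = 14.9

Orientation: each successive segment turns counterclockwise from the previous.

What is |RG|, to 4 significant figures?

13.58

R is at the origin; RC runs at -94.0° with length 18.9, so C = (-1.318, -18.85). The perpendicularity gives CN at right angles to RC, so CN runs at -4.000°; with |CN| = 22.0, N = (20.63, -20.39). ∠CNP = 144.6° gives NP at 31.40° from the x-axis; with |NP| = 15.6, P = (33.94, -12.26). ∠NPS = 101.3° gives PS at 110.1° from the x-axis; with |PS| = 28.5, S = (24.15, 14.50). ∠PSG = 87.2° gives SG at -157.1° from the x-axis; with |SG| = 14.9, G = (10.42, 8.705). Then |RG| = |G − R| = 13.58.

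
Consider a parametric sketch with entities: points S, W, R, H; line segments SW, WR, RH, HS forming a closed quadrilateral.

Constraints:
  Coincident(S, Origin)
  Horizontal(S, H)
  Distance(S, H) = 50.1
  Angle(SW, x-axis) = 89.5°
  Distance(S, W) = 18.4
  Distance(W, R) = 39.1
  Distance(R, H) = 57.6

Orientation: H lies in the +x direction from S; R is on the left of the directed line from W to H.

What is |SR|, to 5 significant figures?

55.288

S is at the origin; SH is horizontal with |SH| = 50.1 and H in +x, so H = (50.1, 0). SW runs at 89.5° with |SW| = 18.4, so W = (0.16057, 18.399). R is determined by |WR| = 39.1 and |RH| = 57.6 together: it lies at the intersection of circle(W, 39.1) and circle(H, 57.6). With |WH| = 53.221, the foot of the radical line on WH is 9.8037 from W and the perpendicular offset is √(39.1² − 9.8037²) = 37.851. Taking the left-of-WH solution: R = (22.445, 50.527).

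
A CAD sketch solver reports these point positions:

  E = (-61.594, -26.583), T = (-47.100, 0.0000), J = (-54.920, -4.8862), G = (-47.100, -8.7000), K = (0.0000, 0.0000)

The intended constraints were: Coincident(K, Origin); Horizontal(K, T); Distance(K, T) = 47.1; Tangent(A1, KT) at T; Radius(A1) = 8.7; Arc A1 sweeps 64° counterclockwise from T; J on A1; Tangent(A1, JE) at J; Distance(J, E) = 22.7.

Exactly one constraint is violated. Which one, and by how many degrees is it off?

Tangent(A1, JE) at J — off by 8.90°.

K = (0.00, 0.00) ✓; K.y = 0.00, T.y = 0.00 ✓; |KT| = 47.10 ✓; ∠(GT, TK) = 90.00° ✓; |GT| = 8.700 ✓; bearing(G→J) − bearing(G→T) = 64.00° ✓; |GJ| = 8.700 ✓; ∠(GJ, JE) = 81.10° ✗; |JE| = 22.70 ✓.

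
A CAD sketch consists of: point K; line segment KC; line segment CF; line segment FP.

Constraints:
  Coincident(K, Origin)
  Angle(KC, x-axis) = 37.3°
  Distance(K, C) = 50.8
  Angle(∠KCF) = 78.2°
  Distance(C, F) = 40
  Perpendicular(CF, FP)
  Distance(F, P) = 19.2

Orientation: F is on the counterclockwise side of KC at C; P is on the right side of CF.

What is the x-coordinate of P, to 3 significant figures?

22.7

∠KCF = 78.2°, so CF runs at 37.3° + (180° − 78.2°) = 139° from the x-axis; with |CF| = 40.0, F = C + 40.0·(cos 139°, sin 139°) = (10.2, 57.0). CF ⟂ FP; with |FP| = 19.2 on the right of CF, P = F + 19.2·(0.655, 0.756) = (22.7, 71.5). So P.x = 22.7.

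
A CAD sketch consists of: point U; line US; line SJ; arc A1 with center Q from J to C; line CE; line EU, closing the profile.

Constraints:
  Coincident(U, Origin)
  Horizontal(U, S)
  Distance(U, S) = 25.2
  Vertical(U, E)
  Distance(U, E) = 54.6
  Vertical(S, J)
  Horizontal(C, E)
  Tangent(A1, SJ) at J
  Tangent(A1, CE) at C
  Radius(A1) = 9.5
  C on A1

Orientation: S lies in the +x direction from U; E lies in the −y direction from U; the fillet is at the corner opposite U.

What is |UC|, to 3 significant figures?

56.8

U is at the origin; U and S share the same y with |US| = 25.2 and S on the +x side, so S = (25.2, 0.00). UE is vertical with |UE| = 54.6 and E on the −y side, so E = (0.00, -54.6). The virtual corner opposite U is at (25.2, -54.6). Tangency of A1 to SJ means the radius QJ is perpendicular to SJ and the tangent condition forces QC to be normal to CE, with radius 9.5, so the center Q sits 9.5 in from both sides at Q = (15.7, -45.1). That places the tangent points at J = (25.2, -45.1) on SJ and C = (15.7, -54.6) on CE. Then |UC| = |C − U| = 56.8.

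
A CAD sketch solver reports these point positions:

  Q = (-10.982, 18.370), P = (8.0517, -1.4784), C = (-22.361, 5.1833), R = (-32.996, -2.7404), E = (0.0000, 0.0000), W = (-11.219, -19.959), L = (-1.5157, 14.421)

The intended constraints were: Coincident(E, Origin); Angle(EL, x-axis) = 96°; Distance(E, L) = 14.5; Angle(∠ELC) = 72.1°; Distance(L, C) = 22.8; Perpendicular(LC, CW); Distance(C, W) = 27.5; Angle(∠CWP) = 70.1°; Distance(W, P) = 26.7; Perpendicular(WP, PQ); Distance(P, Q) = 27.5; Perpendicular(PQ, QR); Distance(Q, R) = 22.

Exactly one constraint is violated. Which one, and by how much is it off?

Distance(Q, R) = 22 — off by 8.50.

E = (0.00, 0.00) ✓; EL at 96.00° ✓; |EL| = 14.50 ✓; ∠ELC = 72.10° ✓; |LC| = 22.80 ✓; ∠(LC, CW) = 90.00° ✓; |CW| = 27.50 ✓; ∠CWP = 70.10° ✓; |WP| = 26.70 ✓; ∠(WP, PQ) = 90.00° ✓; |PQ| = 27.50 ✓; ∠(PQ, QR) = 90.00° ✓; |QR| = 30.50 ✗.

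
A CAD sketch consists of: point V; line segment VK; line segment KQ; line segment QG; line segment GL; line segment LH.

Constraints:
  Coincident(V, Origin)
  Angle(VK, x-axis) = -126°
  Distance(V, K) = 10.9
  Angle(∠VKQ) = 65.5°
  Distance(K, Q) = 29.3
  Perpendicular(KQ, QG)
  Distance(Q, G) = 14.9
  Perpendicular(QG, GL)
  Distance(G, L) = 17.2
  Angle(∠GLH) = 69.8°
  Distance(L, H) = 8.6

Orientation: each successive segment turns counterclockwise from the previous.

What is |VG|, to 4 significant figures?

25.28

∠VKQ = 65.5° gives KQ at -11.50° from the x-axis; with |KQ| = 29.3, Q = (22.30, -14.66). KQ ⟂ QG, so QG runs at 78.50°; with |QG| = 14.9, G = (25.28, -0.05889). Then |VG| = |G − V| = 25.28.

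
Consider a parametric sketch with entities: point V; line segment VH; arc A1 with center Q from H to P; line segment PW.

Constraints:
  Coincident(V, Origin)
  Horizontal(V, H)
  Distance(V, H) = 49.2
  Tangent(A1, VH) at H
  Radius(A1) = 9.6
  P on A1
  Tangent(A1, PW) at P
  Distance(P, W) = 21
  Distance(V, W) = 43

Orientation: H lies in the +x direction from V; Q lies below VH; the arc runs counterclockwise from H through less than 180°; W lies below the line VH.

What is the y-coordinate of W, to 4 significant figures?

-26.71

V is at the origin; V and H share the same y with |VH| = 49.2 and H on the +x side, so H = (49.20, 0.000). The tangent condition forces QH to be normal to VH, so Q = H + (0, -9.6) = (49.20, -9.600). Since QP ⟂ PW (tangency), |QW| = √(9.6² + 21.0²) = 23.09 regardless of where P sits on A1. So W lies on both circle(V, 43.0) and circle(Q, 23.09); the below-VH intersection is W = (33.70, -26.71). P is the foot of the tangent from W: P = (40.05, -6.696).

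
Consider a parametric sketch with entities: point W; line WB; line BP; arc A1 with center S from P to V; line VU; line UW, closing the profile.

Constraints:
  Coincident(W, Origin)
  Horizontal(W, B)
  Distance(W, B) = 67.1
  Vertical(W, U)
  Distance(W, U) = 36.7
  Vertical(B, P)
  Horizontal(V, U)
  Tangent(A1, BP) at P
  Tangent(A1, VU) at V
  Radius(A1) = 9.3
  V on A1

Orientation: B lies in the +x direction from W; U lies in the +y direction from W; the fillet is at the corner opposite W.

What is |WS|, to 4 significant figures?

63.97

W and U share the same x with |WU| = 36.7 and U on the +y side, so U = (0.000, 36.70). The virtual corner opposite W is at (67.10, 36.70). The tangent condition forces SP to be normal to BP and A1 meets VU tangentially, so SV is at right angles to VU, with radius 9.3, so the center S sits 9.3 in from both sides at S = (57.80, 27.40). Then |WS| = |S − W| = 63.97.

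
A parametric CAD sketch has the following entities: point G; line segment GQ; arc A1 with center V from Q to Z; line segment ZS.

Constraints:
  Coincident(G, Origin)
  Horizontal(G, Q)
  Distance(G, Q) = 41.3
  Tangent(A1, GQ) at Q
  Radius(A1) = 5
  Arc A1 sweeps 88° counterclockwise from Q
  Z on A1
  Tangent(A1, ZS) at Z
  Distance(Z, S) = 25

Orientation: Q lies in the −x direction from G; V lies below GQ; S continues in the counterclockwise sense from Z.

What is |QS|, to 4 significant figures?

30.38

G is at the origin; G and Q share the same y with |GQ| = 41.3 and Q on the −x side, so Q = (-41.30, 0.000). Since A1 is tangent to GQ there, VQ ⟂ GQ, so V = Q + (0, -5) = (-41.30, -5.000). On A1, Q sits at bearing 90° from V; an 88° counterclockwise sweep puts Z at bearing 178°, so Z = V + 5.0·(cos 178°, sin 178°) = (-46.30, -4.826). Tangency of A1 to ZS means the radius VZ is perpendicular to ZS, so ZS runs along (−sin 178°, cos 178°); with |ZS| = 25.0, S = (-47.17, -29.81). Then |QS| = |S − Q| = 30.38.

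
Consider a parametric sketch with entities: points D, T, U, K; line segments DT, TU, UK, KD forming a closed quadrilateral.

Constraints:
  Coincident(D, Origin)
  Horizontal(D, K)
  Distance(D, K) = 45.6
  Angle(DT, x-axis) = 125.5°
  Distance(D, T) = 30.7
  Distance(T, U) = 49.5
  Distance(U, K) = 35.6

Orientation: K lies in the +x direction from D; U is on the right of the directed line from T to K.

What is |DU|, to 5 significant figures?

18.893

Checks: |TU| = 49.50 ✓; |UK| = 35.60 ✓.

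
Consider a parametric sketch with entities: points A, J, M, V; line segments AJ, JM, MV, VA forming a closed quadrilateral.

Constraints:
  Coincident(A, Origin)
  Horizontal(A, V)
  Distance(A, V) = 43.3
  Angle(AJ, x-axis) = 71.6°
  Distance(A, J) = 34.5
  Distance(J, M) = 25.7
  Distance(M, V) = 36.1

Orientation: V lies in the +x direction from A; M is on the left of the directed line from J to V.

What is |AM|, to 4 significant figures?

50.84

A is at the origin; AV is horizontal with |AV| = 43.3 and V in +x, so V = (43.3, 0). AJ runs at 71.6° with |AJ| = 34.5, so J = (10.89, 32.74). M is determined by |JM| = 25.7 and |MV| = 36.1 together: it lies at the intersection of circle(J, 25.7) and circle(V, 36.1). With |JV| = 46.07, the foot of the radical line on JV is 16.06 from J and the perpendicular offset is √(25.7² − 16.06²) = 20.07. Taking the left-of-JV solution: M = (36.45, 35.44).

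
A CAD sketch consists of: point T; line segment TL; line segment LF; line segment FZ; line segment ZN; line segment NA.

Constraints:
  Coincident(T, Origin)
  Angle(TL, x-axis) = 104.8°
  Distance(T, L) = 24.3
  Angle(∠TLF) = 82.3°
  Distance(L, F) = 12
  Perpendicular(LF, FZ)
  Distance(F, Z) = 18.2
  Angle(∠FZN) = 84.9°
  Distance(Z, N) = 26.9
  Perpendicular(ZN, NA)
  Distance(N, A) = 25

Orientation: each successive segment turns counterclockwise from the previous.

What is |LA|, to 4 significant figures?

15.51

T is at the origin; TL runs at 104.8° with length 24.3, so L = (-6.207, 23.49). ∠TLF = 82.3° gives LF at -157.5° from the x-axis; with |LF| = 12.0, F = (-17.29, 18.90). LF is perpendicular to FZ, so FZ runs at -67.50°; with |FZ| = 18.2, Z = (-10.33, 2.087). ∠FZN = 84.9° gives ZN at 27.60° from the x-axis; with |ZN| = 26.9, N = (13.51, 14.55). ZN ⟂ NA, so NA runs at 117.6°; with |NA| = 25.0, A = (1.927, 36.70). Then |LA| = |A − L| = 15.51.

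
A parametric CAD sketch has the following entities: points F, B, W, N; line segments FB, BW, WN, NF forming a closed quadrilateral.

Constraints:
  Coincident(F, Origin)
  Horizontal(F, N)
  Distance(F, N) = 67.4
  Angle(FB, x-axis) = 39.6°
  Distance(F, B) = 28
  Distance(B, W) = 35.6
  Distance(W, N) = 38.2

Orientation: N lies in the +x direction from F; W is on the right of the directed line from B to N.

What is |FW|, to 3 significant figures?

36.4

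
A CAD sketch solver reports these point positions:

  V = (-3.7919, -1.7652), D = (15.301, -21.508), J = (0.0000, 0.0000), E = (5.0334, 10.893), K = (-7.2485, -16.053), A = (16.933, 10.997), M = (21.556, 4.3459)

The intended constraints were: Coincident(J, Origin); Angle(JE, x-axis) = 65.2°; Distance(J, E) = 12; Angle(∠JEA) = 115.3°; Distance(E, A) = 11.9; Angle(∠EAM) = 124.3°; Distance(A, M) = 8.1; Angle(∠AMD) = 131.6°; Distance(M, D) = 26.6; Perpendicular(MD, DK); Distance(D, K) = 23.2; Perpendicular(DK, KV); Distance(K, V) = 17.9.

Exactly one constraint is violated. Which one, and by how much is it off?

Distance(K, V) = 17.9 — off by 3.20.

J = (0.00, 0.00) ✓; JE at 65.20° ✓; |JE| = 12.00 ✓; ∠JEA = 115.3° ✓; |EA| = 11.90 ✓; ∠EAM = 124.3° ✓; |AM| = 8.100 ✓; ∠AMD = 131.6° ✓; |MD| = 26.60 ✓; ∠(MD, DK) = 90.00° ✓; |DK| = 23.20 ✓; ∠(DK, KV) = 90.00° ✓; |KV| = 14.70 ✗.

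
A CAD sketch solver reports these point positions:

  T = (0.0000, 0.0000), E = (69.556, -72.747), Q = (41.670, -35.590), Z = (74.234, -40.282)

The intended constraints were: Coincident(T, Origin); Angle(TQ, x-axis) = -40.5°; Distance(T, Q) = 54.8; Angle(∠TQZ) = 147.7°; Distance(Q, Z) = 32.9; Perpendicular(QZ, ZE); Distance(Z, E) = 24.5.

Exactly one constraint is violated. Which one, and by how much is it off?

Distance(Z, E) = 24.5 — off by 8.30.

T = (0.00, 0.00) ✓; TQ at -40.50° ✓; |TQ| = 54.80 ✓; ∠TQZ = 147.7° ✓; |QZ| = 32.90 ✓; ∠(QZ, ZE) = 90.00° ✓; |ZE| = 32.80 ✗.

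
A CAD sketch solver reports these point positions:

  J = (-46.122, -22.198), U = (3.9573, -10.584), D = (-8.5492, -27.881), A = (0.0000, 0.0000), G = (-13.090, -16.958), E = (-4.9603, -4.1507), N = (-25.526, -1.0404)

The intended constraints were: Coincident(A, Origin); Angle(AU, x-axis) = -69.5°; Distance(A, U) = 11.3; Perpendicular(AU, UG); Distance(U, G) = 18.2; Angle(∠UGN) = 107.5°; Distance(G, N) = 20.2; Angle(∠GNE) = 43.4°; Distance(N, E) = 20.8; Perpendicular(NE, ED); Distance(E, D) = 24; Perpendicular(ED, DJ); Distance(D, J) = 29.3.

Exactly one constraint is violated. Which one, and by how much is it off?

Distance(D, J) = 29.3 — off by 8.70.

A = (0.00, 0.00) ✓; AU at -69.50° ✓; |AU| = 11.30 ✓; ∠(AU, UG) = 90.00° ✓; |UG| = 18.20 ✓; ∠UGN = 107.5° ✓; |GN| = 20.20 ✓; ∠GNE = 43.40° ✓; |NE| = 20.80 ✓; ∠(NE, ED) = 90.00° ✓; |ED| = 24.00 ✓; ∠(ED, DJ) = 90.00° ✓; |DJ| = 38.00 ✗.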